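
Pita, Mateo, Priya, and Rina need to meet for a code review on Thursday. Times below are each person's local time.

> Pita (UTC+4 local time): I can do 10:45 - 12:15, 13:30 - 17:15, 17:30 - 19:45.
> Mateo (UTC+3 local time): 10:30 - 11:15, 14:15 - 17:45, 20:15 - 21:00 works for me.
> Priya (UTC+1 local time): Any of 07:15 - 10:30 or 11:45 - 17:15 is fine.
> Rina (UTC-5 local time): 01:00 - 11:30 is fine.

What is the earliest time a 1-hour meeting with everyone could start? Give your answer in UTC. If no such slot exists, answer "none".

11:15

Pita in UTC: 06:45-08:15, 09:30-13:15, 13:30-15:45 (subtract 4h to convert from UTC+4).
Mateo in UTC: 07:30-08:15, 11:15-14:45, 17:15-18:00 (subtract 3h to convert from UTC+3).
Priya in UTC: 06:15-09:30, 10:45-16:15 (subtract 1h to convert from UTC+1).
Rina in UTC: 06:00-16:30 (add 5h to convert from UTC-5).
Pita ∩ Mateo: 07:30-08:15, 11:15-13:15, 13:30-14:45.
Pita ∩ Mateo ∩ Priya: 07:30-08:15, 11:15-13:15, 13:30-14:45.
Pita ∩ Mateo ∩ Priya ∩ Rina: 07:30-08:15, 11:15-13:15, 13:30-14:45.
The first common window of at least 60 minutes is 11:15-13:15, so the earliest start is 11:15.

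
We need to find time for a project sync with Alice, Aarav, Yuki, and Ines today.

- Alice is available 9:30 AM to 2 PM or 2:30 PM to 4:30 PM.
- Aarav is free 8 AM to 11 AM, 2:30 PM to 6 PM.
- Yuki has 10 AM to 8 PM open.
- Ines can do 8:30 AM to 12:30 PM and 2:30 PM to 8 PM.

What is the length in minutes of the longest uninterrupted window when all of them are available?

Alice ∩ Aarav: 09:30-11:00, 14:30-16:30.
Alice ∩ Aarav ∩ Yuki: 10:00-11:00, 14:30-16:30.
Alice ∩ Aarav ∩ Yuki ∩ Ines: 10:00-11:00, 14:30-16:30.
So the common availability across everyone is 10:00-11:00, 14:30-16:30.
The longest is 14:30-16:30 at 120 minutes.

120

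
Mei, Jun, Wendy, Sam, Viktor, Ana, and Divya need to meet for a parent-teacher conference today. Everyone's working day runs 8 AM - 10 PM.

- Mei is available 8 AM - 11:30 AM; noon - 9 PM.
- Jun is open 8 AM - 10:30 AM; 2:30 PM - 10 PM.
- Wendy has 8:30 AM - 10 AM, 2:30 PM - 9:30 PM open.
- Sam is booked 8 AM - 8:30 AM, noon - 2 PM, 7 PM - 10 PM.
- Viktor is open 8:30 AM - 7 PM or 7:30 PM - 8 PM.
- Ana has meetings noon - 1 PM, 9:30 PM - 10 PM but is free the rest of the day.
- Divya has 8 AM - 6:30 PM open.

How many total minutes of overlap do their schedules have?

Mei free: 08:00-11:30, 12:00-21:00.
Jun free: 08:00-10:30, 14:30-22:00.
Wendy free: 08:30-10:00, 14:30-21:30.
Sam free: 08:30-12:00, 14:00-19:00 (invert busy blocks within the working day).
Viktor free: 08:30-19:00, 19:30-20:00.
Ana free: 08:00-12:00, 13:00-21:30 (invert busy blocks within the working day).
Divya free: 08:00-18:30.
Mei ∩ Jun: 08:00-10:30, 14:30-21:00.
Mei ∩ Jun ∩ Wendy: 08:30-10:00, 14:30-21:00.
Mei ∩ Jun ∩ Wendy ∩ Sam: 08:30-10:00, 14:30-19:00.
Mei ∩ Jun ∩ Wendy ∩ Sam ∩ Viktor: 08:30-10:00, 14:30-19:00.
Mei ∩ Jun ∩ Wendy ∩ Sam ∩ Viktor ∩ Ana: 08:30-10:00, 14:30-19:00.
Mei ∩ Jun ∩ Wendy ∩ Sam ∩ Viktor ∩ Ana ∩ Divya: 08:30-10:00, 14:30-18:30.
Those are the intersection windows.
Summing the common windows: 90 + 240 = 330 minutes.

330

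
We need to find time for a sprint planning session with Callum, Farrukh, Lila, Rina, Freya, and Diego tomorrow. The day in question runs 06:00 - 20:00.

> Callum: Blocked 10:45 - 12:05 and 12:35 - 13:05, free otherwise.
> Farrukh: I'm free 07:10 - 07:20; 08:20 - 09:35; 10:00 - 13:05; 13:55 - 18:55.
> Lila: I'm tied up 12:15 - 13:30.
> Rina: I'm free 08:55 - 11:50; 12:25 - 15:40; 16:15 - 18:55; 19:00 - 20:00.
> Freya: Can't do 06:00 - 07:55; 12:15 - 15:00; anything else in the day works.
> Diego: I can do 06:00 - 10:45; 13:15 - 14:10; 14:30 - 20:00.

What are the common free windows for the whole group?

08:55-09:35, 10:00-10:45, 15:00-15:40, 16:15-18:55

Callum free: 06:00-10:45, 12:05-12:35, 13:05-20:00 (invert busy blocks within the working day).
Farrukh free: 07:10-07:20, 08:20-09:35, 10:00-13:05, 13:55-18:55.
Lila free: 06:00-12:15, 13:30-20:00 (invert busy blocks within the working day).
Rina free: 08:55-11:50, 12:25-15:40, 16:15-18:55, 19:00-20:00.
Freya free: 07:55-12:15, 15:00-20:00 (invert busy blocks within the working day).
Diego free: 06:00-10:45, 13:15-14:10, 14:30-20:00.
Callum ∩ Farrukh: 07:10-07:20, 08:20-09:35, 10:00-10:45, 12:05-12:35, 13:55-18:55.
Callum ∩ Farrukh ∩ Lila: 07:10-07:20, 08:20-09:35, 10:00-10:45, 12:05-12:15, 13:55-18:55.
Callum ∩ Farrukh ∩ Lila ∩ Rina: 08:55-09:35, 10:00-10:45, 13:55-15:40, 16:15-18:55.
Callum ∩ Farrukh ∩ Lila ∩ Rina ∩ Freya: 08:55-09:35, 10:00-10:45, 15:00-15:40, 16:15-18:55.
Callum ∩ Farrukh ∩ Lila ∩ Rina ∩ Freya ∩ Diego: 08:55-09:35, 10:00-10:45, 15:00-15:40, 16:15-18:55.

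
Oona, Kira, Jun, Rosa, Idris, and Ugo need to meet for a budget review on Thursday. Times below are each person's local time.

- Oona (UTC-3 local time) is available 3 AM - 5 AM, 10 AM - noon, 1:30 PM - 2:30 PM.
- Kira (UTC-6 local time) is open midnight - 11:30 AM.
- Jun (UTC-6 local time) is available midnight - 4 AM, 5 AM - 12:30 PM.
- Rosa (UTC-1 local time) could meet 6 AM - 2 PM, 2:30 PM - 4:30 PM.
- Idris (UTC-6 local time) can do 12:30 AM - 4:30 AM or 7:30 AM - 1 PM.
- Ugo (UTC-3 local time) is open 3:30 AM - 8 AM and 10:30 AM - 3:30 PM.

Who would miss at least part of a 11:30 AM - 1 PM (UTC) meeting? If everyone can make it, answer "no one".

Oona in UTC: 06:00-08:00, 13:00-15:00, 16:30-17:30 (add 3h to convert from UTC-3).
Kira in UTC: 06:00-17:30 (add 6h to convert from UTC-6).
Jun in UTC: 06:00-10:00, 11:00-18:30 (add 6h to convert from UTC-6).
Rosa in UTC: 07:00-15:00, 15:30-17:30 (add 1h to convert from UTC-1).
Idris in UTC: 06:30-10:30, 13:30-19:00 (add 6h to convert from UTC-6).
Ugo in UTC: 06:30-11:00, 13:30-18:30 (add 3h to convert from UTC-3).
Oona: not fully free for 11:30-13:00. Kira: free for 11:30-13:00. Jun: free for 11:30-13:00. Rosa: free for 11:30-13:00. Idris: not fully free for 11:30-13:00. Ugo: not fully free for 11:30-13:00.

Idris, Oona, Ugo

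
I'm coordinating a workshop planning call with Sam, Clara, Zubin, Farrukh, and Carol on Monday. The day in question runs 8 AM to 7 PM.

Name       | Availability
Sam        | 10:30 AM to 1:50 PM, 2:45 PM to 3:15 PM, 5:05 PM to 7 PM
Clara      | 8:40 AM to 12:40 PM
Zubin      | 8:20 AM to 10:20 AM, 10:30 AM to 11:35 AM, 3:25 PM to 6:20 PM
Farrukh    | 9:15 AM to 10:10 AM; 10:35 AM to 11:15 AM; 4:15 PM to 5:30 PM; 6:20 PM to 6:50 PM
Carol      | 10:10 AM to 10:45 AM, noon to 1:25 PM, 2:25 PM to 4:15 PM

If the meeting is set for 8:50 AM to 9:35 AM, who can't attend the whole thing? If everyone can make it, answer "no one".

Carol, Farrukh, Sam

Sam: not fully free for 08:50-09:35. Clara: free for 08:50-09:35. Zubin: free for 08:50-09:35. Farrukh: not fully free for 08:50-09:35. Carol: not fully free for 08:50-09:35.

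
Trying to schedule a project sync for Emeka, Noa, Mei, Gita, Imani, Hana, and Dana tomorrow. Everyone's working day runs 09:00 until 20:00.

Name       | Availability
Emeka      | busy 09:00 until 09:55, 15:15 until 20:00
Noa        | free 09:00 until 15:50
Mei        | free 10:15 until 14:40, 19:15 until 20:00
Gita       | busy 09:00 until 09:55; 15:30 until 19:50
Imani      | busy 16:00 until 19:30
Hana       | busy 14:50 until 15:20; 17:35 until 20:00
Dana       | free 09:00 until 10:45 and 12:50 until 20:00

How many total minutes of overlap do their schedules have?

Emeka free: 09:55-15:15 (invert busy blocks within the working day).
Noa free: 09:00-15:50.
Mei free: 10:15-14:40, 19:15-20:00.
Gita free: 09:55-15:30, 19:50-20:00 (invert busy blocks within the working day).
Imani free: 09:00-16:00, 19:30-20:00 (invert busy blocks within the working day).
Hana free: 09:00-14:50, 15:20-17:35 (invert busy blocks within the working day).
Dana free: 09:00-10:45, 12:50-20:00.
Emeka ∩ Noa: 09:55-15:15.
Emeka ∩ Noa ∩ Mei: 10:15-14:40.
Emeka ∩ Noa ∩ Mei ∩ Gita: 10:15-14:40.
Emeka ∩ Noa ∩ Mei ∩ Gita ∩ Imani: 10:15-14:40.
Emeka ∩ Noa ∩ Mei ∩ Gita ∩ Imani ∩ Hana: 10:15-14:40.
Emeka ∩ Noa ∩ Mei ∩ Gita ∩ Imani ∩ Hana ∩ Dana: 10:15-10:45, 12:50-14:40.
Summing the common windows: 30 + 110 = 140 minutes.

140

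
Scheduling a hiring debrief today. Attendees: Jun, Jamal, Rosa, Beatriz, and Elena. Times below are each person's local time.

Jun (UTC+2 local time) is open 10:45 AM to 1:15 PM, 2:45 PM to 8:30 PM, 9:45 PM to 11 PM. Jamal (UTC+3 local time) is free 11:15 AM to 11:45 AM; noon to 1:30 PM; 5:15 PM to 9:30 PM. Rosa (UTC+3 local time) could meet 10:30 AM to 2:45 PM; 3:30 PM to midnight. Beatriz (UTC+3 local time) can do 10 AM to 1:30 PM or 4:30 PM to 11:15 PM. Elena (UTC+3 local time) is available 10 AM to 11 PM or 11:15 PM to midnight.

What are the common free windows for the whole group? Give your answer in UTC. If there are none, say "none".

Jun in UTC: 08:45-11:15, 12:45-18:30, 19:45-21:00 (subtract 2h to convert from UTC+2).
Jamal in UTC: 08:15-08:45, 09:00-10:30, 14:15-18:30 (subtract 3h to convert from UTC+3).
Rosa in UTC: 07:30-11:45, 12:30-21:00 (subtract 3h to convert from UTC+3).
Beatriz in UTC: 07:00-10:30, 13:30-20:15 (subtract 3h to convert from UTC+3).
Elena in UTC: 07:00-20:00, 20:15-21:00 (subtract 3h to convert from UTC+3).
Jun ∩ Jamal: 09:00-10:30, 14:15-18:30.
Jun ∩ Jamal ∩ Rosa: 09:00-10:30, 14:15-18:30.
Jun ∩ Jamal ∩ Rosa ∩ Beatriz: 09:00-10:30, 14:15-18:30.
Jun ∩ Jamal ∩ Rosa ∩ Beatriz ∩ Elena: 09:00-10:30, 14:15-18:30.

09:00-10:30, 14:15-18:30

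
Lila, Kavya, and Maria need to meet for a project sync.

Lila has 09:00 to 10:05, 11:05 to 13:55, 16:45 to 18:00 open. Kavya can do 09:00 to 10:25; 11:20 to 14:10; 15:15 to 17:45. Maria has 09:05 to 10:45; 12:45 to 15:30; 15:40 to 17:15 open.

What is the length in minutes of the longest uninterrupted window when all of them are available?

70

Lila ∩ Kavya: 09:00-10:05, 11:20-13:55, 16:45-17:45.
Lila ∩ Kavya ∩ Maria: 09:05-10:05, 12:45-13:55, 16:45-17:15.
So the common availability across everyone is 09:05-10:05, 12:45-13:55, 16:45-17:15.
The longest is 12:45-13:55 at 70 minutes.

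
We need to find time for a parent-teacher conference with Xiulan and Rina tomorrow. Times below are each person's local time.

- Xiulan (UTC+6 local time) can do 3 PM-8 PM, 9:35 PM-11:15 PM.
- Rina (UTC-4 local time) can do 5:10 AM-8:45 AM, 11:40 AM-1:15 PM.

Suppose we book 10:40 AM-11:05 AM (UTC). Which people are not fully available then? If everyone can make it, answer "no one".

Xiulan in UTC: 09:00-14:00, 15:35-17:15 (subtract 6h to convert from UTC+6).
Rina in UTC: 09:10-12:45, 15:40-17:15 (add 4h to convert from UTC-4).
Xiulan: free for 10:40-11:05. Rina: free for 10:40-11:05.

no one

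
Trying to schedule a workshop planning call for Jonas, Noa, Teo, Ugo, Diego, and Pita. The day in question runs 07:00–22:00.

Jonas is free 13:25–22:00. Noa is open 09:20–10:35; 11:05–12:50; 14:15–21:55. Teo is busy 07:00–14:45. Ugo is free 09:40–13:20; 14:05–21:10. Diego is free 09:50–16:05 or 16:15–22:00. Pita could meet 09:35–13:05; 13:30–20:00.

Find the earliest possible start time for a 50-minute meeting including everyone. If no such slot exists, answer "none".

14:45

Jonas free: 13:25-22:00.
Noa free: 09:20-10:35, 11:05-12:50, 14:15-21:55.
Teo free: 14:45-22:00 (invert busy blocks within the working day).
Ugo free: 09:40-13:20, 14:05-21:10.
Diego free: 09:50-16:05, 16:15-22:00.
Pita free: 09:35-13:05, 13:30-20:00.
Jonas ∩ Noa: 14:15-21:55.
Jonas ∩ Noa ∩ Teo: 14:45-21:55.
Jonas ∩ Noa ∩ Teo ∩ Ugo: 14:45-21:10.
Jonas ∩ Noa ∩ Teo ∩ Ugo ∩ Diego: 14:45-16:05, 16:15-21:10.
Jonas ∩ Noa ∩ Teo ∩ Ugo ∩ Diego ∩ Pita: 14:45-16:05, 16:15-20:00.
The first common window of at least 50 minutes is 14:45-16:05, so the earliest start is 14:45.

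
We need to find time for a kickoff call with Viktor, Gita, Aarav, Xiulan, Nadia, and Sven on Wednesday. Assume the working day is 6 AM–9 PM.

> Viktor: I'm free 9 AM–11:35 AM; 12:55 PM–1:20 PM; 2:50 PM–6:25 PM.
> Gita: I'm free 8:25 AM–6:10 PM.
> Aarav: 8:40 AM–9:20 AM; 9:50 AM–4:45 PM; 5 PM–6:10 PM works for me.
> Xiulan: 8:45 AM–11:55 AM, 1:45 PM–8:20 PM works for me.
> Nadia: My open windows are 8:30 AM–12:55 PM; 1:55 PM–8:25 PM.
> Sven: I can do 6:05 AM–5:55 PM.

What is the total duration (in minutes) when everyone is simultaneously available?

Viktor ∩ Gita: 09:00-11:35, 12:55-13:20, 14:50-18:10.
Viktor ∩ Gita ∩ Aarav: 09:00-09:20, 09:50-11:35, 12:55-13:20, 14:50-16:45, 17:00-18:10.
Viktor ∩ Gita ∩ Aarav ∩ Xiulan: 09:00-09:20, 09:50-11:35, 14:50-16:45, 17:00-18:10.
Viktor ∩ Gita ∩ Aarav ∩ Xiulan ∩ Nadia: 09:00-09:20, 09:50-11:35, 14:50-16:45, 17:00-18:10.
Viktor ∩ Gita ∩ Aarav ∩ Xiulan ∩ Nadia ∩ Sven: 09:00-09:20, 09:50-11:35, 14:50-16:45, 17:00-17:55.
Those are the intersection windows.
Summing the common windows: 20 + 105 + 115 + 55 = 295 minutes.

295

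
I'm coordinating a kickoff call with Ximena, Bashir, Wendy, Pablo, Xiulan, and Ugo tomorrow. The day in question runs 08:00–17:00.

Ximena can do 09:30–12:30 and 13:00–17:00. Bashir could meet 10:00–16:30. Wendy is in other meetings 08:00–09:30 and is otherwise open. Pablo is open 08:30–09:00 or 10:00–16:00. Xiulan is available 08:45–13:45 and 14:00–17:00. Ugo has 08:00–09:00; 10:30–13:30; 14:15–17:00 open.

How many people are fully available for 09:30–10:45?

3

Ximena free: 09:30-12:30, 13:00-17:00.
Bashir free: 10:00-16:30.
Wendy free: 09:30-17:00 (invert busy blocks within the working day).
Pablo free: 08:30-09:00, 10:00-16:00.
Xiulan free: 08:45-13:45, 14:00-17:00.
Ugo free: 08:00-09:00, 10:30-13:30, 14:15-17:00.
Ximena, Wendy, and Xiulan can make the full 09:30-10:45 slot — that's 3.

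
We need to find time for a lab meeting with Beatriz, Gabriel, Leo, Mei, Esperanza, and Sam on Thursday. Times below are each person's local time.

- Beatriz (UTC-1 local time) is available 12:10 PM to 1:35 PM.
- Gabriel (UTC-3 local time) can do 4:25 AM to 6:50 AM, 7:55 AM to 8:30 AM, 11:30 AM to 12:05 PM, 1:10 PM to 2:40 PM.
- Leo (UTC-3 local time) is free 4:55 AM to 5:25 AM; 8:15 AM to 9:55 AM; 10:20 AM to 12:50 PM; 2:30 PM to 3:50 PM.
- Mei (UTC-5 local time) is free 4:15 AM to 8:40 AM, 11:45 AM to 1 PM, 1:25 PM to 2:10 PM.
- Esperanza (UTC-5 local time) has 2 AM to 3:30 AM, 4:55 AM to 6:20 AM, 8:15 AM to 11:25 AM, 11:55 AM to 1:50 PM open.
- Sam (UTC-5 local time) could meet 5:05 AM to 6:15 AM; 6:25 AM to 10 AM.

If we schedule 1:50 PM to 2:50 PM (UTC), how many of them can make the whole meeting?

Beatriz in UTC: 13:10-14:35 (add 1h to convert from UTC-1).
Gabriel in UTC: 07:25-09:50, 10:55-11:30, 14:30-15:05, 16:10-17:40 (add 3h to convert from UTC-3).
Leo in UTC: 07:55-08:25, 11:15-12:55, 13:20-15:50, 17:30-18:50 (add 3h to convert from UTC-3).
Mei in UTC: 09:15-13:40, 16:45-18:00, 18:25-19:10 (add 5h to convert from UTC-5).
Esperanza in UTC: 07:00-08:30, 09:55-11:20, 13:15-16:25, 16:55-18:50 (add 5h to convert from UTC-5).
Sam in UTC: 10:05-11:15, 11:25-15:00 (add 5h to convert from UTC-5).
Leo, Esperanza, and Sam can make the full 13:50-14:50 slot — that's 3.

3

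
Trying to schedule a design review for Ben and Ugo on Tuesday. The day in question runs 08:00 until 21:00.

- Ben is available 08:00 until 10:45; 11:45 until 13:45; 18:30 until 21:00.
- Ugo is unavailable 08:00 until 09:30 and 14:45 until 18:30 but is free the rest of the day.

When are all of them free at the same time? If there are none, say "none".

Ben free: 08:00-10:45, 11:45-13:45, 18:30-21:00.
Ugo free: 09:30-14:45, 18:30-21:00 (invert busy blocks within the working day).
Ben ∩ Ugo: 09:30-10:45, 11:45-13:45, 18:30-21:00.
So the common availability across everyone is 09:30-10:45, 11:45-13:45, 18:30-21:00.

09:30-10:45, 11:45-13:45, 18:30-21:00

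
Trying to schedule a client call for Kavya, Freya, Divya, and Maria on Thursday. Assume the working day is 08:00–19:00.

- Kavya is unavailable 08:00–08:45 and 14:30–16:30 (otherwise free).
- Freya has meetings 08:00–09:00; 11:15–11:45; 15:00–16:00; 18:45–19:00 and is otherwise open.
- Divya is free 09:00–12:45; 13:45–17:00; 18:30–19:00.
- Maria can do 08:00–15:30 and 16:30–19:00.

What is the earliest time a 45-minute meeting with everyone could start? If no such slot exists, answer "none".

09:00

Kavya free: 08:45-14:30, 16:30-19:00 (invert busy blocks within the working day).
Freya free: 09:00-11:15, 11:45-15:00, 16:00-18:45 (invert busy blocks within the working day).
Divya free: 09:00-12:45, 13:45-17:00, 18:30-19:00.
Maria free: 08:00-15:30, 16:30-19:00.
Kavya ∩ Freya: 09:00-11:15, 11:45-14:30, 16:30-18:45.
Kavya ∩ Freya ∩ Divya: 09:00-11:15, 11:45-12:45, 13:45-14:30, 16:30-17:00, 18:30-18:45.
Kavya ∩ Freya ∩ Divya ∩ Maria: 09:00-11:15, 11:45-12:45, 13:45-14:30, 16:30-17:00, 18:30-18:45.
The first common window of at least 45 minutes is 09:00-11:15, so the earliest start is 09:00.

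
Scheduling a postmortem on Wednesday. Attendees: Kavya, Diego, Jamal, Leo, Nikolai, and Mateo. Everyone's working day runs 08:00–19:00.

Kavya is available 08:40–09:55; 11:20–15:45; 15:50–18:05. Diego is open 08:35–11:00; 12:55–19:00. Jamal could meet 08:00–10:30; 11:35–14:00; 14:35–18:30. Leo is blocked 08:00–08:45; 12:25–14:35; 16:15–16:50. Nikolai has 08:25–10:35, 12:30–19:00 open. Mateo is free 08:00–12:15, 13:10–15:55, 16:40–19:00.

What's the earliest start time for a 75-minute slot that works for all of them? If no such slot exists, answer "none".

Kavya free: 08:40-09:55, 11:20-15:45, 15:50-18:05.
Diego free: 08:35-11:00, 12:55-19:00.
Jamal free: 08:00-10:30, 11:35-14:00, 14:35-18:30.
Leo free: 08:45-12:25, 14:35-16:15, 16:50-19:00 (invert busy blocks within the working day).
Nikolai free: 08:25-10:35, 12:30-19:00.
Mateo free: 08:00-12:15, 13:10-15:55, 16:40-19:00.
Kavya ∩ Diego: 08:40-09:55, 12:55-15:45, 15:50-18:05.
Kavya ∩ Diego ∩ Jamal: 08:40-09:55, 12:55-14:00, 14:35-15:45, 15:50-18:05.
Kavya ∩ Diego ∩ Jamal ∩ Leo: 08:45-09:55, 14:35-15:45, 15:50-16:15, 16:50-18:05.
Kavya ∩ Diego ∩ Jamal ∩ Leo ∩ Nikolai: 08:45-09:55, 14:35-15:45, 15:50-16:15, 16:50-18:05.
Kavya ∩ Diego ∩ Jamal ∩ Leo ∩ Nikolai ∩ Mateo: 08:45-09:55, 14:35-15:45, 15:50-15:55, 16:50-18:05.
The first common window of at least 75 minutes is 16:50-18:05, so the earliest start is 16:50.

16:50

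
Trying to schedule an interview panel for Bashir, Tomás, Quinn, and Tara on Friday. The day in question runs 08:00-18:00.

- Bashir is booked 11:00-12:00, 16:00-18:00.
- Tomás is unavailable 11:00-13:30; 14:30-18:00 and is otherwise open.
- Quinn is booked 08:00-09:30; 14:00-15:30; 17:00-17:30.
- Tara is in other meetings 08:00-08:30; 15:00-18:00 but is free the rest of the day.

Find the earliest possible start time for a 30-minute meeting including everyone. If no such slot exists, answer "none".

09:30

Bashir free: 08:00-11:00, 12:00-16:00 (invert busy blocks within the working day).
Tomás free: 08:00-11:00, 13:30-14:30 (invert busy blocks within the working day).
Quinn free: 09:30-14:00, 15:30-17:00, 17:30-18:00 (invert busy blocks within the working day).
Tara free: 08:30-15:00 (invert busy blocks within the working day).
Bashir ∩ Tomás: 08:00-11:00, 13:30-14:30.
Bashir ∩ Tomás ∩ Quinn: 09:30-11:00, 13:30-14:00.
Bashir ∩ Tomás ∩ Quinn ∩ Tara: 09:30-11:00, 13:30-14:00.
Those are the intersection windows.
The first common window of at least 30 minutes is 09:30-11:00, so the earliest start is 09:30.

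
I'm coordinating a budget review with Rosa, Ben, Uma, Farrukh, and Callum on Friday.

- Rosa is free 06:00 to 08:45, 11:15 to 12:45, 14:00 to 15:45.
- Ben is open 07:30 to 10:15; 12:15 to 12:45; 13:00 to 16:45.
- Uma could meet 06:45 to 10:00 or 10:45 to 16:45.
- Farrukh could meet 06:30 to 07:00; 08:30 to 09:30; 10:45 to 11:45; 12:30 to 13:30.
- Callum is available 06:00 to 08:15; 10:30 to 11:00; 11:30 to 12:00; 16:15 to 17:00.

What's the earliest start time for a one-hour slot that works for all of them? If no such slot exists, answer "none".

Rosa ∩ Ben: 07:30-08:45, 12:15-12:45, 14:00-15:45.
Rosa ∩ Ben ∩ Uma: 07:30-08:45, 12:15-12:45, 14:00-15:45.
Rosa ∩ Ben ∩ Uma ∩ Farrukh: 08:30-08:45, 12:30-12:45.
Rosa ∩ Ben ∩ Uma ∩ Farrukh ∩ Callum: ∅.
There is no time when everyone is free.
No common window is at least 60 minutes long.

none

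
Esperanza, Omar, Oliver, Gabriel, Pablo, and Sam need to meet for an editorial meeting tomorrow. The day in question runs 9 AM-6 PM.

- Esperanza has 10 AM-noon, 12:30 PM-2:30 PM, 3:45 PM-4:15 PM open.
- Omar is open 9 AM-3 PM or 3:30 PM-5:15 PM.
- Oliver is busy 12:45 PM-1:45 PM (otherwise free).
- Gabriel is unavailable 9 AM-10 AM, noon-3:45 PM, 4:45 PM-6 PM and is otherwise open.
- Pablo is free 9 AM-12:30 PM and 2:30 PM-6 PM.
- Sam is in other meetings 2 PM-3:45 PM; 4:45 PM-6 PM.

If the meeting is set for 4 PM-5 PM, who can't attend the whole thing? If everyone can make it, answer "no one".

Esperanza, Gabriel, Sam

Esperanza free: 10:00-12:00, 12:30-14:30, 15:45-16:15.
Omar free: 09:00-15:00, 15:30-17:15.
Oliver free: 09:00-12:45, 13:45-18:00 (invert busy blocks within the working day).
Gabriel free: 10:00-12:00, 15:45-16:45 (invert busy blocks within the working day).
Pablo free: 09:00-12:30, 14:30-18:00.
Sam free: 09:00-14:00, 15:45-16:45 (invert busy blocks within the working day).
Esperanza: not fully free for 16:00-17:00. Omar: free for 16:00-17:00. Oliver: free for 16:00-17:00. Gabriel: not fully free for 16:00-17:00. Pablo: free for 16:00-17:00. Sam: not fully free for 16:00-17:00.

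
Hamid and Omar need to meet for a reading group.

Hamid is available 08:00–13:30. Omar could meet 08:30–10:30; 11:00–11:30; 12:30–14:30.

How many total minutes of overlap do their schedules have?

Hamid ∩ Omar: 08:30-10:30, 11:00-11:30, 12:30-13:30.
Summing the common windows: 120 + 30 + 60 = 210 minutes.

210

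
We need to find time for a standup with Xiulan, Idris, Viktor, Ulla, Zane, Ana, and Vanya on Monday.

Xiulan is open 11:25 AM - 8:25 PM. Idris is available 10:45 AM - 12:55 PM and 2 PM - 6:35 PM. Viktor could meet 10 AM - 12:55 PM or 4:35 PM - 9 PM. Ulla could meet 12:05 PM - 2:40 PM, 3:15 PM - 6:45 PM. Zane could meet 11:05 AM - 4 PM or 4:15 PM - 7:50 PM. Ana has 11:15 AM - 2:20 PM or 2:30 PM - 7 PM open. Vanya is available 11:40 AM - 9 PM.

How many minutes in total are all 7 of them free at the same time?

170

Xiulan ∩ Idris: 11:25-12:55, 14:00-18:35.
Xiulan ∩ Idris ∩ Viktor: 11:25-12:55, 16:35-18:35.
Xiulan ∩ Idris ∩ Viktor ∩ Ulla: 12:05-12:55, 16:35-18:35.
Xiulan ∩ Idris ∩ Viktor ∩ Ulla ∩ Zane: 12:05-12:55, 16:35-18:35.
Xiulan ∩ Idris ∩ Viktor ∩ Ulla ∩ Zane ∩ Ana: 12:05-12:55, 16:35-18:35.
Xiulan ∩ Idris ∩ Viktor ∩ Ulla ∩ Zane ∩ Ana ∩ Vanya: 12:05-12:55, 16:35-18:35.
Summing the common windows: 50 + 120 = 170 minutes.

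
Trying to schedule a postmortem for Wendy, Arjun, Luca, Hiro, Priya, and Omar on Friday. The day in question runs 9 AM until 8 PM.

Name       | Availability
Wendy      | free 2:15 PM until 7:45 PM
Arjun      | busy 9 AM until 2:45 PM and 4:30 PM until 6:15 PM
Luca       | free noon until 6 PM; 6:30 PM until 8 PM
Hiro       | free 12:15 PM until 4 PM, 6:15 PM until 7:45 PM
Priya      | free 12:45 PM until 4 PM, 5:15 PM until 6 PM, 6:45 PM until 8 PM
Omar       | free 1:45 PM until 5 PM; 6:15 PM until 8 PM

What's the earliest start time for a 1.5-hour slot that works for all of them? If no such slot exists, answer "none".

none

Wendy free: 14:15-19:45.
Arjun free: 14:45-16:30, 18:15-20:00 (invert busy blocks within the working day).
Luca free: 12:00-18:00, 18:30-20:00.
Hiro free: 12:15-16:00, 18:15-19:45.
Priya free: 12:45-16:00, 17:15-18:00, 18:45-20:00.
Omar free: 13:45-17:00, 18:15-20:00.
Wendy ∩ Arjun: 14:45-16:30, 18:15-19:45.
Wendy ∩ Arjun ∩ Luca: 14:45-16:30, 18:30-19:45.
Wendy ∩ Arjun ∩ Luca ∩ Hiro: 14:45-16:00, 18:30-19:45.
Wendy ∩ Arjun ∩ Luca ∩ Hiro ∩ Priya: 14:45-16:00, 18:45-19:45.
Wendy ∩ Arjun ∩ Luca ∩ Hiro ∩ Priya ∩ Omar: 14:45-16:00, 18:45-19:45.
No common window is at least 90 minutes long.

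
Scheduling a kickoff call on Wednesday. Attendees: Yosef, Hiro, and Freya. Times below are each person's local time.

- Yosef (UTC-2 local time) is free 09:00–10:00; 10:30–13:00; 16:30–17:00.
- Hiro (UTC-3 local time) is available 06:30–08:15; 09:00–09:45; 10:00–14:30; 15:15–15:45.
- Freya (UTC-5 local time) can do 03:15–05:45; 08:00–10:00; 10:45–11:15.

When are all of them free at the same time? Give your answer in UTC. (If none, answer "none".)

13:00-15:00

Yosef in UTC: 11:00-12:00, 12:30-15:00, 18:30-19:00 (add 2h to convert from UTC-2).
Hiro in UTC: 09:30-11:15, 12:00-12:45, 13:00-17:30, 18:15-18:45 (add 3h to convert from UTC-3).
Freya in UTC: 08:15-10:45, 13:00-15:00, 15:45-16:15 (add 5h to convert from UTC-5).
Yosef ∩ Hiro: 11:00-11:15, 12:30-12:45, 13:00-15:00, 18:30-18:45.
Yosef ∩ Hiro ∩ Freya: 13:00-15:00.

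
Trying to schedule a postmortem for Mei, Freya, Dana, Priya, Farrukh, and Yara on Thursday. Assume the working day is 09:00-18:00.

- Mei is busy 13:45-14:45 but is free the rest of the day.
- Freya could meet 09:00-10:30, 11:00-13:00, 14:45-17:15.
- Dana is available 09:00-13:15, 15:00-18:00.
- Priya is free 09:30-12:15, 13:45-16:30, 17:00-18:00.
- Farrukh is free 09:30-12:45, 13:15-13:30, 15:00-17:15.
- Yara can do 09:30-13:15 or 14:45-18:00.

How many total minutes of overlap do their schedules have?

240

Mei free: 09:00-13:45, 14:45-18:00 (invert busy blocks within the working day).
Freya free: 09:00-10:30, 11:00-13:00, 14:45-17:15.
Dana free: 09:00-13:15, 15:00-18:00.
Priya free: 09:30-12:15, 13:45-16:30, 17:00-18:00.
Farrukh free: 09:30-12:45, 13:15-13:30, 15:00-17:15.
Yara free: 09:30-13:15, 14:45-18:00.
Mei ∩ Freya: 09:00-10:30, 11:00-13:00, 14:45-17:15.
Mei ∩ Freya ∩ Dana: 09:00-10:30, 11:00-13:00, 15:00-17:15.
Mei ∩ Freya ∩ Dana ∩ Priya: 09:30-10:30, 11:00-12:15, 15:00-16:30, 17:00-17:15.
Mei ∩ Freya ∩ Dana ∩ Priya ∩ Farrukh: 09:30-10:30, 11:00-12:15, 15:00-16:30, 17:00-17:15.
Mei ∩ Freya ∩ Dana ∩ Priya ∩ Farrukh ∩ Yara: 09:30-10:30, 11:00-12:15, 15:00-16:30, 17:00-17:15.
Summing the common windows: 60 + 75 + 90 + 15 = 240 minutes.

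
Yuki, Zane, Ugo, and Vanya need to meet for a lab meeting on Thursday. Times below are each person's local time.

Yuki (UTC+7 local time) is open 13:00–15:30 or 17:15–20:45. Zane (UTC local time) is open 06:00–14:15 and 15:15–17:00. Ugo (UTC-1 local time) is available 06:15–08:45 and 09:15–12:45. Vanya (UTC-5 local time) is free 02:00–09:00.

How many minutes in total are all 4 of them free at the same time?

285

Yuki in UTC: 06:00-08:30, 10:15-13:45 (subtract 7h to convert from UTC+7).
Zane in UTC: 06:00-14:15, 15:15-17:00.
Ugo in UTC: 07:15-09:45, 10:15-13:45 (add 1h to convert from UTC-1).
Vanya in UTC: 07:00-14:00 (add 5h to convert from UTC-5).
Yuki ∩ Zane: 06:00-08:30, 10:15-13:45.
Yuki ∩ Zane ∩ Ugo: 07:15-08:30, 10:15-13:45.
Yuki ∩ Zane ∩ Ugo ∩ Vanya: 07:15-08:30, 10:15-13:45.
Summing the common windows: 75 + 210 = 285 minutes.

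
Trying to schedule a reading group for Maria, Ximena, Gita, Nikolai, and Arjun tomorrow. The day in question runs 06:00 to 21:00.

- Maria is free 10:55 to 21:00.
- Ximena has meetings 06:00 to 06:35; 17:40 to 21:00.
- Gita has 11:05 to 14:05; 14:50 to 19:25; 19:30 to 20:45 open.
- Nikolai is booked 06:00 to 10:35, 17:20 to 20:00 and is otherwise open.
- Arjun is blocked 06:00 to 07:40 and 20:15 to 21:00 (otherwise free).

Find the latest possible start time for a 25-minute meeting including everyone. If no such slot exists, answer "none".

Maria free: 10:55-21:00.
Ximena free: 06:35-17:40 (invert busy blocks within the working day).
Gita free: 11:05-14:05, 14:50-19:25, 19:30-20:45.
Nikolai free: 10:35-17:20, 20:00-21:00 (invert busy blocks within the working day).
Arjun free: 07:40-20:15 (invert busy blocks within the working day).
Maria ∩ Ximena: 10:55-17:40.
Maria ∩ Ximena ∩ Gita: 11:05-14:05, 14:50-17:40.
Maria ∩ Ximena ∩ Gita ∩ Nikolai: 11:05-14:05, 14:50-17:20.
Maria ∩ Ximena ∩ Gita ∩ Nikolai ∩ Arjun: 11:05-14:05, 14:50-17:20.
Those are the intersection windows.
The last common window of at least 25 minutes is 14:50-17:20; a 25-minute meeting can start as late as 16:55 and still end by 17:20.

16:55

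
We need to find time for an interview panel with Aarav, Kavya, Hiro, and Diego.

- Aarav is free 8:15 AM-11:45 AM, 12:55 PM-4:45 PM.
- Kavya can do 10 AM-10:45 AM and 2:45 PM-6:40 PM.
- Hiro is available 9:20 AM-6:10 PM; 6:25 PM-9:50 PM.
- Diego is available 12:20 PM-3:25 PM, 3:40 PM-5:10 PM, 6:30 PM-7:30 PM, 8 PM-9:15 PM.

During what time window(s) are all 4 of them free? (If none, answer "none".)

14:45-15:25, 15:40-16:45

Aarav ∩ Kavya: 10:00-10:45, 14:45-16:45.
Aarav ∩ Kavya ∩ Hiro: 10:00-10:45, 14:45-16:45.
Aarav ∩ Kavya ∩ Hiro ∩ Diego: 14:45-15:25, 15:40-16:45.
Those are the intersection windows.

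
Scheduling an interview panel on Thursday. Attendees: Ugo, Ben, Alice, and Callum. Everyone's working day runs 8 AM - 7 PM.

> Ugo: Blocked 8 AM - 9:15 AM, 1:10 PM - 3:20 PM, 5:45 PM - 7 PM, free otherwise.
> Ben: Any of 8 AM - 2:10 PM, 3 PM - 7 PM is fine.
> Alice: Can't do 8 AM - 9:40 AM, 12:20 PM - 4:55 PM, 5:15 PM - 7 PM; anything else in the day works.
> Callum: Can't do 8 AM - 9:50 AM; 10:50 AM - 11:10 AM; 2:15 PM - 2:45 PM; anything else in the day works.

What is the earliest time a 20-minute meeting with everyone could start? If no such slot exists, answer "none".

Ugo free: 09:15-13:10, 15:20-17:45 (invert busy blocks within the working day).
Ben free: 08:00-14:10, 15:00-19:00.
Alice free: 09:40-12:20, 16:55-17:15 (invert busy blocks within the working day).
Callum free: 09:50-10:50, 11:10-14:15, 14:45-19:00 (invert busy blocks within the working day).
Ugo ∩ Ben: 09:15-13:10, 15:20-17:45.
Ugo ∩ Ben ∩ Alice: 09:40-12:20, 16:55-17:15.
Ugo ∩ Ben ∩ Alice ∩ Callum: 09:50-10:50, 11:10-12:20, 16:55-17:15.
The first common window of at least 20 minutes is 09:50-10:50, so the earliest start is 09:50.

09:50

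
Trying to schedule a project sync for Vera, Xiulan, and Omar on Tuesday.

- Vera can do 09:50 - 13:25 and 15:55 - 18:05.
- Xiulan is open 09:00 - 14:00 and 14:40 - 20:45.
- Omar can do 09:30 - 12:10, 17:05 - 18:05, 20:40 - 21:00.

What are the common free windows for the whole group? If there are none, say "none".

09:50-12:10, 17:05-18:05

Vera ∩ Xiulan: 09:50-13:25, 15:55-18:05.
Vera ∩ Xiulan ∩ Omar: 09:50-12:10, 17:05-18:05.
So the common availability across everyone is 09:50-12:10, 17:05-18:05.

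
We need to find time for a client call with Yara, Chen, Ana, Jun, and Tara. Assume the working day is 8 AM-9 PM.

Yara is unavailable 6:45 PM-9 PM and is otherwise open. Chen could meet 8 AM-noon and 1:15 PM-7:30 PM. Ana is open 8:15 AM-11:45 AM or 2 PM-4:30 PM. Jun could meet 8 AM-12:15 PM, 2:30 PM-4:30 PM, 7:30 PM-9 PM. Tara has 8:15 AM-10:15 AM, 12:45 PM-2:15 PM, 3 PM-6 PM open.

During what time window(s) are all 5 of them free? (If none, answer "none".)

Yara free: 08:00-18:45 (invert busy blocks within the working day).
Chen free: 08:00-12:00, 13:15-19:30.
Ana free: 08:15-11:45, 14:00-16:30.
Jun free: 08:00-12:15, 14:30-16:30, 19:30-21:00.
Tara free: 08:15-10:15, 12:45-14:15, 15:00-18:00.
Yara ∩ Chen: 08:00-12:00, 13:15-18:45.
Yara ∩ Chen ∩ Ana: 08:15-11:45, 14:00-16:30.
Yara ∩ Chen ∩ Ana ∩ Jun: 08:15-11:45, 14:30-16:30.
Yara ∩ Chen ∩ Ana ∩ Jun ∩ Tara: 08:15-10:15, 15:00-16:30.
So the common availability across everyone is 08:15-10:15, 15:00-16:30.

08:15-10:15, 15:00-16:30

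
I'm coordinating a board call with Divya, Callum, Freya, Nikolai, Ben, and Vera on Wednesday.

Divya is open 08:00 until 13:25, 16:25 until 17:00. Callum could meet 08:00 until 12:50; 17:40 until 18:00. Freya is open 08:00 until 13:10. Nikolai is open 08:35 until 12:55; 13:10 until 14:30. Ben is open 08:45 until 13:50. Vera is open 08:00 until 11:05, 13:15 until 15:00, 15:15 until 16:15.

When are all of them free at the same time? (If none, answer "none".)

Divya ∩ Callum: 08:00-12:50.
Divya ∩ Callum ∩ Freya: 08:00-12:50.
Divya ∩ Callum ∩ Freya ∩ Nikolai: 08:35-12:50.
Divya ∩ Callum ∩ Freya ∩ Nikolai ∩ Ben: 08:45-12:50.
Divya ∩ Callum ∩ Freya ∩ Nikolai ∩ Ben ∩ Vera: 08:45-11:05.

08:45-11:05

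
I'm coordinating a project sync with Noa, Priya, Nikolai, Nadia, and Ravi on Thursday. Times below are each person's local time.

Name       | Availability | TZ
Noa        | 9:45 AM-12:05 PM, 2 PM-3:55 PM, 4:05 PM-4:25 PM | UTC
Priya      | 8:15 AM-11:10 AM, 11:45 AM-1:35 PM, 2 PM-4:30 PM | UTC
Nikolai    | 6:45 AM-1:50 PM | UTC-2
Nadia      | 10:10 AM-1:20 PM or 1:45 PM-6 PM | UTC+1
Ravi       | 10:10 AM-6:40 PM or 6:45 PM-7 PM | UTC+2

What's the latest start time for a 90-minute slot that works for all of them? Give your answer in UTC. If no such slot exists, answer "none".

Noa in UTC: 09:45-12:05, 14:00-15:55, 16:05-16:25.
Priya in UTC: 08:15-11:10, 11:45-13:35, 14:00-16:30.
Nikolai in UTC: 08:45-15:50 (add 2h to convert from UTC-2).
Nadia in UTC: 09:10-12:20, 12:45-17:00 (subtract 1h to convert from UTC+1).
Ravi in UTC: 08:10-16:40, 16:45-17:00 (subtract 2h to convert from UTC+2).
Noa ∩ Priya: 09:45-11:10, 11:45-12:05, 14:00-15:55, 16:05-16:25.
Noa ∩ Priya ∩ Nikolai: 09:45-11:10, 11:45-12:05, 14:00-15:50.
Noa ∩ Priya ∩ Nikolai ∩ Nadia: 09:45-11:10, 11:45-12:05, 14:00-15:50.
Noa ∩ Priya ∩ Nikolai ∩ Nadia ∩ Ravi: 09:45-11:10, 11:45-12:05, 14:00-15:50.
The last common window of at least 90 minutes is 14:00-15:50; a 90-minute meeting can start as late as 14:20 and still end by 15:50.

14:20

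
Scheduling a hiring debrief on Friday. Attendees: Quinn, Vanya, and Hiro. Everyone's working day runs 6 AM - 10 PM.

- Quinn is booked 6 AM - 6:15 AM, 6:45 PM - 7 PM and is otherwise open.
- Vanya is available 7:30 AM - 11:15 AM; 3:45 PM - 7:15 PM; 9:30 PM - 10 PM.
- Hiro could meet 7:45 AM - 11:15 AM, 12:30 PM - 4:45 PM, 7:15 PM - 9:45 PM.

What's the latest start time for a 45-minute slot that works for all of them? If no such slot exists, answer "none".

16:00

Quinn free: 06:15-18:45, 19:00-22:00 (invert busy blocks within the working day).
Vanya free: 07:30-11:15, 15:45-19:15, 21:30-22:00.
Hiro free: 07:45-11:15, 12:30-16:45, 19:15-21:45.
Quinn ∩ Vanya: 07:30-11:15, 15:45-18:45, 19:00-19:15, 21:30-22:00.
Quinn ∩ Vanya ∩ Hiro: 07:45-11:15, 15:45-16:45, 21:30-21:45.
The last common window of at least 45 minutes is 15:45-16:45; a 45-minute meeting can start as late as 16:00 and still end by 16:45.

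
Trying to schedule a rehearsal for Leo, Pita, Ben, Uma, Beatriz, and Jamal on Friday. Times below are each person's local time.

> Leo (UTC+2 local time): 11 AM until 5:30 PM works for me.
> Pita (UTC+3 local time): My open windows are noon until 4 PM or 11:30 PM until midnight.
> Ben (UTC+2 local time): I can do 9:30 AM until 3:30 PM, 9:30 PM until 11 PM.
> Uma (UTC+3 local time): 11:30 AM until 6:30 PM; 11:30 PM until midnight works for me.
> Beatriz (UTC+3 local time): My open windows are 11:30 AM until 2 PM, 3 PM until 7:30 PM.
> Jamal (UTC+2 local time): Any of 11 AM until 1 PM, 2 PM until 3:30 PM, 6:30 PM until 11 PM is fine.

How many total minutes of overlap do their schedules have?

Leo in UTC: 09:00-15:30 (subtract 2h to convert from UTC+2).
Pita in UTC: 09:00-13:00, 20:30-21:00 (subtract 3h to convert from UTC+3).
Ben in UTC: 07:30-13:30, 19:30-21:00 (subtract 2h to convert from UTC+2).
Uma in UTC: 08:30-15:30, 20:30-21:00 (subtract 3h to convert from UTC+3).
Beatriz in UTC: 08:30-11:00, 12:00-16:30 (subtract 3h to convert from UTC+3).
Jamal in UTC: 09:00-11:00, 12:00-13:30, 16:30-21:00 (subtract 2h to convert from UTC+2).
Leo ∩ Pita: 09:00-13:00.
Leo ∩ Pita ∩ Ben: 09:00-13:00.
Leo ∩ Pita ∩ Ben ∩ Uma: 09:00-13:00.
Leo ∩ Pita ∩ Ben ∩ Uma ∩ Beatriz: 09:00-11:00, 12:00-13:00.
Leo ∩ Pita ∩ Ben ∩ Uma ∩ Beatriz ∩ Jamal: 09:00-11:00, 12:00-13:00.
So the common availability across everyone is 09:00-11:00, 12:00-13:00.
Summing the common windows: 120 + 60 = 180 minutes.

180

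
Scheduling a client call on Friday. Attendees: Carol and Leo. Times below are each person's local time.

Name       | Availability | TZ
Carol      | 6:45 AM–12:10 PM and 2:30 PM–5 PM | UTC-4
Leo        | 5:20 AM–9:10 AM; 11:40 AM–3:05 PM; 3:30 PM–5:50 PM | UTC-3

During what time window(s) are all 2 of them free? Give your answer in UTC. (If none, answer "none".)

Carol in UTC: 10:45-16:10, 18:30-21:00 (add 4h to convert from UTC-4).
Leo in UTC: 08:20-12:10, 14:40-18:05, 18:30-20:50 (add 3h to convert from UTC-3).
Carol ∩ Leo: 10:45-12:10, 14:40-16:10, 18:30-20:50.

10:45-12:10, 14:40-16:10, 18:30-20:50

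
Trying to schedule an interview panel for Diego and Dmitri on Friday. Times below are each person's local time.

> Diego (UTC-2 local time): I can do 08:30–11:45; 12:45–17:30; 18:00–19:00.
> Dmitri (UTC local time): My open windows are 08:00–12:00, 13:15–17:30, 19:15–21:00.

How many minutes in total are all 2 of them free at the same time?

360

Diego in UTC: 10:30-13:45, 14:45-19:30, 20:00-21:00 (add 2h to convert from UTC-2).
Dmitri in UTC: 08:00-12:00, 13:15-17:30, 19:15-21:00.
Diego ∩ Dmitri: 10:30-12:00, 13:15-13:45, 14:45-17:30, 19:15-19:30, 20:00-21:00.
Those are the intersection windows.
Summing the common windows: 90 + 30 + 165 + 15 + 60 = 360 minutes.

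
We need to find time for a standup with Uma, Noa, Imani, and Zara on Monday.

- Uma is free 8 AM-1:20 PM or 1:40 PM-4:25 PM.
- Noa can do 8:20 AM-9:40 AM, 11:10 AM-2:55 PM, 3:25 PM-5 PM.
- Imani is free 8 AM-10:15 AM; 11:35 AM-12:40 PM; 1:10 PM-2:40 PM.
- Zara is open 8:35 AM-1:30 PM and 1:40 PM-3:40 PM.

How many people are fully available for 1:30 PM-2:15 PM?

2

Noa and Imani can make the full 13:30-14:15 slot — that's 2.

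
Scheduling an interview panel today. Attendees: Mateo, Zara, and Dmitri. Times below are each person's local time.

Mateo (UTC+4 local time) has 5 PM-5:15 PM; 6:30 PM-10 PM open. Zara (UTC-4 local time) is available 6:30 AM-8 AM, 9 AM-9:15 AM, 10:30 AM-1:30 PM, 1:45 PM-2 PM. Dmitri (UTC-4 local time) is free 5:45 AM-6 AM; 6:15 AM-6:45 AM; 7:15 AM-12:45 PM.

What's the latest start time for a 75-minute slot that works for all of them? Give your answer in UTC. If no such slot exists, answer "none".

Mateo in UTC: 13:00-13:15, 14:30-18:00 (subtract 4h to convert from UTC+4).
Zara in UTC: 10:30-12:00, 13:00-13:15, 14:30-17:30, 17:45-18:00 (add 4h to convert from UTC-4).
Dmitri in UTC: 09:45-10:00, 10:15-10:45, 11:15-16:45 (add 4h to convert from UTC-4).
Mateo ∩ Zara: 13:00-13:15, 14:30-17:30, 17:45-18:00.
Mateo ∩ Zara ∩ Dmitri: 13:00-13:15, 14:30-16:45.
So the common availability across everyone is 13:00-13:15, 14:30-16:45.
The last common window of at least 75 minutes is 14:30-16:45; a 75-minute meeting can start as late as 15:30 and still end by 16:45.

15:30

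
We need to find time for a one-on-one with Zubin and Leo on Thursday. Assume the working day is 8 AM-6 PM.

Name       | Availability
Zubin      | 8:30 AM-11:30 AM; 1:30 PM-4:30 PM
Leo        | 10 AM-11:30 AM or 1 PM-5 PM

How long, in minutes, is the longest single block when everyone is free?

Zubin ∩ Leo: 10:00-11:30, 13:30-16:30.
The longest is 13:30-16:30 at 180 minutes.

180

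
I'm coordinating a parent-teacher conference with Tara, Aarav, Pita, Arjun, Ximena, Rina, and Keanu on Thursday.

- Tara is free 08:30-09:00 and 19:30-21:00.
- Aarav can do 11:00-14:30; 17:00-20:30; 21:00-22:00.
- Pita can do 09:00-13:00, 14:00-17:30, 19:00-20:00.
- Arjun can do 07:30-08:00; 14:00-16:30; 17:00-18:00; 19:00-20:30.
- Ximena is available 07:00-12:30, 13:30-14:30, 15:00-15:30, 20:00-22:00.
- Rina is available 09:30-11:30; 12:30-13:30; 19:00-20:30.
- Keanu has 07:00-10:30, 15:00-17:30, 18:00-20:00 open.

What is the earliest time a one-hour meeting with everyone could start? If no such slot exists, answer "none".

none

Tara ∩ Aarav: 19:30-20:30.
Tara ∩ Aarav ∩ Pita: 19:30-20:00.
Tara ∩ Aarav ∩ Pita ∩ Arjun: 19:30-20:00.
Tara ∩ Aarav ∩ Pita ∩ Arjun ∩ Ximena: ∅.
Tara ∩ Aarav ∩ Pita ∩ Arjun ∩ Ximena ∩ Rina: ∅.
Tara ∩ Aarav ∩ Pita ∩ Arjun ∩ Ximena ∩ Rina ∩ Keanu: ∅.
There is no time when everyone is free.
No common window is at least 60 minutes long.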